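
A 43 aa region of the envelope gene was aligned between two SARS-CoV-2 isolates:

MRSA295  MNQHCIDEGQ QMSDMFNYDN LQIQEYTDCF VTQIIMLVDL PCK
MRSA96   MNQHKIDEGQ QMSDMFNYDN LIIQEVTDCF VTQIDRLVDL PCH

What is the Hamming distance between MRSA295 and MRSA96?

Differing sites — 5:C/K; 22:Q/I; 26:Y/V; 35:I/D; 36:M/R; 43:K/H.
That gives 6 mismatches out of 43 aligned sites, so the Hamming distance is 6.

6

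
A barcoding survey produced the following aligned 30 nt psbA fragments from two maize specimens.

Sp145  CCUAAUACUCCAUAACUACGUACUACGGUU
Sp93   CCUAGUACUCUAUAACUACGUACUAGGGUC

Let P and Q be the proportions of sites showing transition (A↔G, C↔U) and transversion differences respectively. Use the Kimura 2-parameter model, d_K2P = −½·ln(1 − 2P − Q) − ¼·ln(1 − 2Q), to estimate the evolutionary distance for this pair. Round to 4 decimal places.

Differing sites — 5:A/G (Ti); 11:C/U (Ti); 26:C/G (Tv); 30:U/C (Ti).
Of the 4 differences, 3 transitions and 1 transversion over 30 sites: P = 3/30 = 0.100000, Q = 1/30 = 0.033333.
d = −0.5·ln(0.766667) − 0.25·ln(0.933334) = −0.5·(-0.265703) − 0.25·(-0.068992) = 0.1501.

0.1501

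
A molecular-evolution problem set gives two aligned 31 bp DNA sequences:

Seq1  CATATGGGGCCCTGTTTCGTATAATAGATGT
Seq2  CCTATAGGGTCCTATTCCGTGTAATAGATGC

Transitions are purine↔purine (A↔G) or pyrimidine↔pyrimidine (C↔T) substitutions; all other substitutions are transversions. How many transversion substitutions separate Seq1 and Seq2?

1

The sequences differ at positions 2 (A/C, transversion), 6 (G/A, transition), 10 (C/T, transition), 14 (G/A, transition), 17 (T/C, transition), 21 (A/G, transition), 31 (T/C, transition).
Of the 7 differences, 6 transitions and 1 transversion, so the answer is 1.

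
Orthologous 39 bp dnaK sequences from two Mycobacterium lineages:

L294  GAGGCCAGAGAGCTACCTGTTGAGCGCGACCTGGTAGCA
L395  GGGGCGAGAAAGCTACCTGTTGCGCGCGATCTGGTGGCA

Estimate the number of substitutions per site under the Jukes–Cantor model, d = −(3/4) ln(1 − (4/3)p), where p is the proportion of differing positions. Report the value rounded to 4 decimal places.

Mismatches occur at site 2 (A→G), site 6 (C→G), site 10 (G→A), site 23 (A→C), site 30 (C→T), site 36 (A→G).
p = 6/39 = 0.153846.
d = −0.75 · ln(1 − (4/3)·0.153846) = −0.75 · ln(0.794872) = −0.75 · (-0.229574) = 0.1722.

0.1722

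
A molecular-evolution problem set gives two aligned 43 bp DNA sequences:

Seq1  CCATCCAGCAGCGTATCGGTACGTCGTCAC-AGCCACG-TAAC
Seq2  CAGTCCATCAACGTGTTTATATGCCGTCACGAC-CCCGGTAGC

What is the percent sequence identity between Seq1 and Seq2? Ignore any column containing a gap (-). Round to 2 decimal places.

Excluding the 3 gap columns leaves 40 comparable sites.
Mismatches occur at site 2 (C/A), site 3 (A/G), site 8 (G/T), site 11 (G/A), site 15 (A/G), site 17 (C/T), site 18 (G/T), site 19 (G/A), site 22 (C/T), site 24 (T/C), site 33 (G/C), site 36 (A/C), site 42 (A/G).
27 of the 40 comparable sites match, so the percent identity is 27/40 × 100 = 67.50%.

67.50%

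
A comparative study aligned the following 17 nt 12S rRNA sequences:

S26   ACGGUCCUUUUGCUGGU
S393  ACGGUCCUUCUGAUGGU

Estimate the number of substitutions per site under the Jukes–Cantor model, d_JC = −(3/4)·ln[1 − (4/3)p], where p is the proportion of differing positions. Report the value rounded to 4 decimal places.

0.1280

The sequences differ at positions 10 (U/C), 13 (C/A).
p = 2/17 = 0.117647.
d = −0.75 · ln(1 − (4/3)·0.117647) = −0.75 · ln(0.843137) = −0.75 · (-0.170626) = 0.1280.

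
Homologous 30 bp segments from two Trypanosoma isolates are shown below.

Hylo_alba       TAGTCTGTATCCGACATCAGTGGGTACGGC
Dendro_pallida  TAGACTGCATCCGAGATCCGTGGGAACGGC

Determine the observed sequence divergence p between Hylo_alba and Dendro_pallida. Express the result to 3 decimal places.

0.167

Mismatches occur at site 4 (T↔A), site 8 (T↔C), site 15 (C↔G), site 19 (A↔C), site 25 (T↔A).
There are 5 differences over 30 sites, so p = 5/30 = 0.167.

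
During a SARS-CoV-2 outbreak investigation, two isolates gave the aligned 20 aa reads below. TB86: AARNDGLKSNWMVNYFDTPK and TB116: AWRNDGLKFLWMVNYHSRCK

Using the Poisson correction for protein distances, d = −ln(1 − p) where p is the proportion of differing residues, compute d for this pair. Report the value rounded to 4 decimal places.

The sequences differ at positions 2 (A/W), 9 (S/F), 10 (N/L), 16 (F/H), 17 (D/S), 18 (T/R), 19 (P/C).
p = 7/20 = 0.350000.
d = −ln(1 − 0.350000) = −ln(0.650000) = 0.4308.

0.4308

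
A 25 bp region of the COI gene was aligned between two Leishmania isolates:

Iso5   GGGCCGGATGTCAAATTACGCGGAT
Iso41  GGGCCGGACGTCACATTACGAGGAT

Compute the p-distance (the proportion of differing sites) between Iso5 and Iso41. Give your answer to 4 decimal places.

Differing sites — 9:T/C; 14:A/C; 21:C/A.
There are 3 differences over 25 sites, so p = 3/25 = 0.1200.

0.1200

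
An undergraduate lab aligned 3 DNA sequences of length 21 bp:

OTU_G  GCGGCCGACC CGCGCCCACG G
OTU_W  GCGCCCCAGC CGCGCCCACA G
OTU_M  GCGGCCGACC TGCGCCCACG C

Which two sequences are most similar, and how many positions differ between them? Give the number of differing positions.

2

Pairwise Hamming distances:
  OTU_G vs OTU_W: 4
  OTU_G vs OTU_M: 2
  OTU_W vs OTU_M: 6
The smallest is 2, between OTU_G and OTU_M.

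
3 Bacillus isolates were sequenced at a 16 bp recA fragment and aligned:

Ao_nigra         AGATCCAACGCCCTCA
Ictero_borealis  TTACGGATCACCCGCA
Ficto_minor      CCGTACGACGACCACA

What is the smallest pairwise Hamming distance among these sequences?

7

Pairwise Hamming distances:
  Ao_nigra vs Ictero_borealis: 8
  Ao_nigra vs Ficto_minor: 7
  Ictero_borealis vs Ficto_minor: 11
The smallest is 7, between Ao_nigra and Ficto_minor.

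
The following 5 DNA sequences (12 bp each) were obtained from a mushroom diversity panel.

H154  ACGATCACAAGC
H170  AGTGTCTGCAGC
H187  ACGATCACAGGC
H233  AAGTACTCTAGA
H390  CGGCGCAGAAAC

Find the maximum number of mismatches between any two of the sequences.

9

Pairwise Hamming distances:
  H154 vs H170: 6
  H154 vs H187: 1
  H154 vs H233: 6
  H154 vs H390: 6
  H170 vs H187: 7
  H170 vs H233: 7
  H170 vs H390: 7
  H187 vs H233: 7
  H187 vs H390: 7
  H233 vs H390: 9
The largest is 9, between H233 and H390.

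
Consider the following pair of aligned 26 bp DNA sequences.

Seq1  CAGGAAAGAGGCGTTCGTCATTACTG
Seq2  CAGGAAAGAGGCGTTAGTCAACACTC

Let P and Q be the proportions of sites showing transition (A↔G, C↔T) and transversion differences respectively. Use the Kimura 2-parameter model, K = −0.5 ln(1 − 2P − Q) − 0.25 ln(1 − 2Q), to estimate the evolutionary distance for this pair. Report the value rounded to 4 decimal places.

The sequences differ at positions 16 (C/A, transversion), 21 (T/A, transversion), 22 (T/C, transition), 26 (G/C, transversion).
Of the 4 differences, 1 transition and 3 transversions over 26 sites: P = 1/26 = 0.038462, Q = 3/26 = 0.115385.
d = −0.5·ln(0.807691) − 0.25·ln(0.769230) = −0.5·(-0.213576) − 0.25·(-0.262365) = 0.1724.

0.1724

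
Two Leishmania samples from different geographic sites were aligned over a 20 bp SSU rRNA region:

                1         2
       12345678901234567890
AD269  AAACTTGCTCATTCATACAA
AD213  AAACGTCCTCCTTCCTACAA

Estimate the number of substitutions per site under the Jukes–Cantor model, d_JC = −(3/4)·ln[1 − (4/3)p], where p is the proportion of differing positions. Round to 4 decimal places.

0.2326

Mismatches occur at site 5 (T/G), site 7 (G/C), site 11 (A/C), site 15 (A/C).
p = 4/20 = 0.200000.
d = −0.75 · ln(1 − (4/3)·0.200000) = −0.75 · ln(0.733333) = −0.75 · (-0.310155) = 0.2326.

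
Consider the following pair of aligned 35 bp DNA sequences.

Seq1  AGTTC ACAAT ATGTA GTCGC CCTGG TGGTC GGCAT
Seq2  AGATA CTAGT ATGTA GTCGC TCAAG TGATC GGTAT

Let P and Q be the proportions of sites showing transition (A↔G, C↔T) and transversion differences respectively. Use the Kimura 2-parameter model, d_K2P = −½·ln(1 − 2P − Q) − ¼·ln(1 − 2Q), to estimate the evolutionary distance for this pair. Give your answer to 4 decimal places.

0.3703

Mismatches occur at site 3 (T→A, transversion), site 5 (C→A, transversion), site 6 (A→C, transversion), site 7 (C→T, transition), site 9 (A→G, transition), site 21 (C→T, transition), site 23 (T→A, transversion), site 24 (G→A, transition), site 28 (G→A, transition), site 33 (C→T, transition).
Of the 10 differences, 6 transitions and 4 transversions over 35 sites: P = 6/35 = 0.171429, Q = 4/35 = 0.114286.
d = −0.5·ln(0.542856) − 0.25·ln(0.771428) = −0.5·(-0.610911) − 0.25·(-0.259512) = 0.3703.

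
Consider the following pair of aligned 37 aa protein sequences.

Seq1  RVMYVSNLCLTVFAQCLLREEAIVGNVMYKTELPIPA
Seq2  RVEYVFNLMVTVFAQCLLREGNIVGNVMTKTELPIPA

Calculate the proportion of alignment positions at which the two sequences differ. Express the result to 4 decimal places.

0.1892

The sequences differ at positions 3 (M/E), 6 (S/F), 9 (C/M), 10 (L/V), 21 (E/G), 22 (A/N), 29 (Y/T).
There are 7 differences over 37 sites, so p = 7/37 = 0.1892.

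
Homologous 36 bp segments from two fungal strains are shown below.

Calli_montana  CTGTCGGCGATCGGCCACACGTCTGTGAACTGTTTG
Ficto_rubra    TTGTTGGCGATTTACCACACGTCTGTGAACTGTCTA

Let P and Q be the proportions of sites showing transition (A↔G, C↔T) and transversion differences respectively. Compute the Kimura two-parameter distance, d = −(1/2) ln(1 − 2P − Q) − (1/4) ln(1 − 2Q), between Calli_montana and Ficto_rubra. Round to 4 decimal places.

Differing sites — 1:C/T (Ti); 5:C/T (Ti); 12:C/T (Ti); 13:G/T (Tv); 14:G/A (Ti); 34:T/C (Ti); 36:G/A (Ti).
Of the 7 differences, 6 transitions and 1 transversion over 36 sites: P = 6/36 = 0.166667, Q = 1/36 = 0.027778.
d = −0.5·ln(0.638888) − 0.25·ln(0.944444) = −0.5·(-0.448026) − 0.25·(-0.057159) = 0.2383.

0.2383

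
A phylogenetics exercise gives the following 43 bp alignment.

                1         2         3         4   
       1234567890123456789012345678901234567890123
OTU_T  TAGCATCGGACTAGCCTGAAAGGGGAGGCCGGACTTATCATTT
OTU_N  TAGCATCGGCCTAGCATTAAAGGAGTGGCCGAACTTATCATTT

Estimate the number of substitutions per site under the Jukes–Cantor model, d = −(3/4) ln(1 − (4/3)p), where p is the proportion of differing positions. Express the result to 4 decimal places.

Differing sites — 10:A/C; 16:C/A; 18:G/T; 24:G/A; 26:A/T; 32:G/A.
p = 6/43 = 0.139535.
d = −0.75 · ln(1 − (4/3)·0.139535) = −0.75 · ln(0.813953) = −0.75 · (-0.205853) = 0.1544.

0.1544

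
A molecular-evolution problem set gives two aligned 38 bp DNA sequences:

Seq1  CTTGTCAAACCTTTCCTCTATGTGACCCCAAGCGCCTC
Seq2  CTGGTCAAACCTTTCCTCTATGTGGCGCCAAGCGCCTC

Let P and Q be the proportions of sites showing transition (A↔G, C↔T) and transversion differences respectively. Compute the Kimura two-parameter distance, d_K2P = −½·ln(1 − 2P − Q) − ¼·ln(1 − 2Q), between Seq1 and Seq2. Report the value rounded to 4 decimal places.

The sequences differ at positions 3 (T/G, transversion), 25 (A/G, transition), 27 (C/G, transversion).
Of the 3 differences, 1 transition and 2 transversions over 38 sites: P = 1/38 = 0.026316, Q = 2/38 = 0.052632.
d = −0.5·ln(0.894736) − 0.25·ln(0.894736) = −0.5·(-0.111227) − 0.25·(-0.111227) = 0.0834.

0.0834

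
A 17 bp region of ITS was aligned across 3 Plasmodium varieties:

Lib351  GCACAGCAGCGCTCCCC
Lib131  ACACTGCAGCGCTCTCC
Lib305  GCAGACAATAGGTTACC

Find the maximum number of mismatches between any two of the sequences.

Pairwise Hamming distances:
  Lib351 vs Lib131: 3
  Lib351 vs Lib305: 8
  Lib131 vs Lib305: 10
The largest is 10, between Lib131 and Lib305.

10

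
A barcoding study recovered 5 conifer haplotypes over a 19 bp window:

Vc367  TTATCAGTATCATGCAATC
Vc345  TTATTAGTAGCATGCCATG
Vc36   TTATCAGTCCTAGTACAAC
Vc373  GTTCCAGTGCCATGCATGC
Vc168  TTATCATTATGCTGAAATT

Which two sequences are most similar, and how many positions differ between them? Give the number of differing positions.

4

Pairwise Hamming distances:
  Vc367 vs Vc345: 4
  Vc367 vs Vc36: 8
  Vc367 vs Vc373: 7
  Vc367 vs Vc168: 5
  Vc345 vs Vc36: 9
  Vc345 vs Vc373: 10
  Vc345 vs Vc168: 8
  Vc36 vs Vc373: 11
  Vc36 vs Vc168: 10
  Vc373 vs Vc168: 12
The smallest is 4, between Vc367 and Vc345.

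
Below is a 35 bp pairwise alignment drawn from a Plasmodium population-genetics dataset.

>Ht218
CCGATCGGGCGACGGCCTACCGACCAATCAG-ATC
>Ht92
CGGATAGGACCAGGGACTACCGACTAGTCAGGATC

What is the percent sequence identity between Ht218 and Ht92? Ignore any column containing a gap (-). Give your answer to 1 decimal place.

76.5%

Excluding the 1 gap column leaves 34 comparable sites.
Mismatches occur at site 2 (C/G), site 6 (C/A), site 9 (G/A), site 11 (G/C), site 13 (C/G), site 16 (C/A), site 25 (C/T), site 27 (A/G).
26 of the 34 comparable sites match, so the percent identity is 26/34 × 100 = 76.5%.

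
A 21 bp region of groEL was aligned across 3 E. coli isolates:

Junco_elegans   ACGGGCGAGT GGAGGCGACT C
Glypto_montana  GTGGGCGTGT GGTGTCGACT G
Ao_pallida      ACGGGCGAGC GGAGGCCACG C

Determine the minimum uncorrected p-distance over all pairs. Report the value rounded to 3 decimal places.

Pairwise Hamming distances:
  Junco_elegans vs Glypto_montana: 6
  Junco_elegans vs Ao_pallida: 3
  Glypto_montana vs Ao_pallida: 9
The smallest is 3 mismatches, between Junco_elegans and Ao_pallida; p = 3/21 = 0.143.

0.143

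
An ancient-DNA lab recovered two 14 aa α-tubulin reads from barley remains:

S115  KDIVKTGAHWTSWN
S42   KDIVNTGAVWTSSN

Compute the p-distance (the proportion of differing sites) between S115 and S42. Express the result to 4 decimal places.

0.2143

Differing sites — 5:K/N; 9:H/V; 13:W/S.
There are 3 differences over 14 sites, so p = 3/14 = 0.2143.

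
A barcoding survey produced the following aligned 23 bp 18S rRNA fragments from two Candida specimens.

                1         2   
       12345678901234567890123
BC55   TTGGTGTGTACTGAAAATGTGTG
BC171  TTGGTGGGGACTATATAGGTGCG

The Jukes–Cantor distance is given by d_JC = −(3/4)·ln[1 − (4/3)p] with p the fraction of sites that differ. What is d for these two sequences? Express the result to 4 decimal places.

0.3904

Mismatches occur at site 7 (T→G), site 9 (T→G), site 13 (G→A), site 14 (A→T), site 16 (A→T), site 18 (T→G), site 22 (T→C).
p = 7/23 = 0.304348.
d = −0.75 · ln(1 − (4/3)·0.304348) = −0.75 · ln(0.594203) = −0.75 · (-0.520534) = 0.3904.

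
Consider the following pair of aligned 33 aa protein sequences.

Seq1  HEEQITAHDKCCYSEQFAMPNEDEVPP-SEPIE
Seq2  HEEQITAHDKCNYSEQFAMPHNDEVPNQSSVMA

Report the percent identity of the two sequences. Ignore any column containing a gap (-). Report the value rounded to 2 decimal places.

75.00%

Excluding the 1 gap column leaves 32 comparable sites.
Differing sites — 12:C/N; 21:N/H; 22:E/N; 27:P/N; 30:E/S; 31:P/V; 32:I/M; 33:E/A.
24 of the 32 comparable sites match, so the percent identity is 24/32 × 100 = 75.00%.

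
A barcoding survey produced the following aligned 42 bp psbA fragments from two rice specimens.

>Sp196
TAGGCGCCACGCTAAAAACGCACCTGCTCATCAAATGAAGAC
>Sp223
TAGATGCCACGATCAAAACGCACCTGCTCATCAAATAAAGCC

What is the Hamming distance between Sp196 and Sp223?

6

Mismatches occur at site 4 (G/A), site 5 (C/T), site 12 (C/A), site 14 (A/C), site 37 (G/A), site 41 (A/C).
That gives 6 mismatches out of 42 aligned sites, so the Hamming distance is 6.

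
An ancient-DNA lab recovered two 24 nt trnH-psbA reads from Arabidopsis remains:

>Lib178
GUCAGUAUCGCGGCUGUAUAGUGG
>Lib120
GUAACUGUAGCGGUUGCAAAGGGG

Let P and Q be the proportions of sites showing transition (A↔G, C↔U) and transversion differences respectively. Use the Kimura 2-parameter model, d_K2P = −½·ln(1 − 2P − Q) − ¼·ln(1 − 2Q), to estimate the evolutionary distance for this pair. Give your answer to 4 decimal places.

0.4413

The sequences differ at positions 3 (C/A, transversion), 5 (G/C, transversion), 7 (A/G, transition), 9 (C/A, transversion), 14 (C/U, transition), 17 (U/C, transition), 19 (U/A, transversion), 22 (U/G, transversion).
Of the 8 differences, 3 transitions and 5 transversions over 24 sites: P = 3/24 = 0.125000, Q = 5/24 = 0.208333.
d = −0.5·ln(0.541667) − 0.25·ln(0.583334) = −0.5·(-0.613104) − 0.25·(-0.538995) = 0.4413.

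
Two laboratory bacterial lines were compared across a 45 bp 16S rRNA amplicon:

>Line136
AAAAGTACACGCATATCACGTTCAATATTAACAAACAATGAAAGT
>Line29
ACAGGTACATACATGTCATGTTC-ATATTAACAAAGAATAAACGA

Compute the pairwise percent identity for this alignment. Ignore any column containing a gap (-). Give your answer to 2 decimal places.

77.27%

Excluding the 1 gap column leaves 44 comparable sites.
Mismatches occur at site 2 (A/C), site 4 (A/G), site 10 (C/T), site 11 (G/A), site 15 (A/G), site 19 (C/T), site 36 (C/G), site 40 (G/A), site 43 (A/C), site 45 (T/A).
34 of the 44 comparable sites match, so the percent identity is 34/44 × 100 = 77.27%.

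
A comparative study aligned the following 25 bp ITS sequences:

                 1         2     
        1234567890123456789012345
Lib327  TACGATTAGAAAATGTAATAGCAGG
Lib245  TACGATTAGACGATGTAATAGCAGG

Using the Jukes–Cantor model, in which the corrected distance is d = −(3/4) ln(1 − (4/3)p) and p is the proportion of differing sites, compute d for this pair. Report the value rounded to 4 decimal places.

0.0846

Mismatches occur at site 11 (A→C), site 12 (A→G).
p = 2/25 = 0.080000.
d = −0.75 · ln(1 − (4/3)·0.080000) = −0.75 · ln(0.893333) = −0.75 · (-0.112796) = 0.0846.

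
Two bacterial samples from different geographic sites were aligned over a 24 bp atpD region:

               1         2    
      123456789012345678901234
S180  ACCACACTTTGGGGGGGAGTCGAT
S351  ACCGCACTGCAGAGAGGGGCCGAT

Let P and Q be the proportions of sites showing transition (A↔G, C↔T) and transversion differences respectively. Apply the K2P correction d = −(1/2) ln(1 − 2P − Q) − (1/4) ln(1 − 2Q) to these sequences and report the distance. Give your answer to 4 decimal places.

0.5122

The sequences differ at positions 4 (A/G, transition), 9 (T/G, transversion), 10 (T/C, transition), 11 (G/A, transition), 13 (G/A, transition), 15 (G/A, transition), 18 (A/G, transition), 20 (T/C, transition).
Of the 8 differences, 7 transitions and 1 transversion over 24 sites: P = 7/24 = 0.291667, Q = 1/24 = 0.041667.
d = −0.5·ln(0.374999) − 0.25·ln(0.916666) = −0.5·(-0.980832) − 0.25·(-0.087012) = 0.5122.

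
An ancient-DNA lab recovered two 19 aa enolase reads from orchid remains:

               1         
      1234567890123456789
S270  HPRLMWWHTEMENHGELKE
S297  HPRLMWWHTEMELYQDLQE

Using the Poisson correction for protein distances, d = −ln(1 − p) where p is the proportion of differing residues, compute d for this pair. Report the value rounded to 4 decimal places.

The sequences differ at positions 13 (N/L), 14 (H/Y), 15 (G/Q), 16 (E/D), 18 (K/Q).
p = 5/19 = 0.263158.
d = −ln(1 − 0.263158) = −ln(0.736842) = 0.3054.

0.3054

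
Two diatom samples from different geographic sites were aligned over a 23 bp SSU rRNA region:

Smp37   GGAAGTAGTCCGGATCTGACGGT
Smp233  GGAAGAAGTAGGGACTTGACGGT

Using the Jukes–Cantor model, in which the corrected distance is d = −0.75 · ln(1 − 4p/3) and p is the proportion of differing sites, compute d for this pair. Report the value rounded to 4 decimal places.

0.2567

The sequences differ at positions 6 (T/A), 10 (C/A), 11 (C/G), 15 (T/C), 16 (C/T).
p = 5/23 = 0.217391.
d = −0.75 · ln(1 − (4/3)·0.217391) = −0.75 · ln(0.710145) = −0.75 · (-0.342286) = 0.2567.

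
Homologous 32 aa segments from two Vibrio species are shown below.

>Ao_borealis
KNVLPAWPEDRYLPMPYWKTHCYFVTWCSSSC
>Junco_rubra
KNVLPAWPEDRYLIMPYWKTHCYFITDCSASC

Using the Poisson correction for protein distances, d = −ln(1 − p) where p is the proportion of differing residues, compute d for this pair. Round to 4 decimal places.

Mismatches occur at site 14 (P/I), site 25 (V/I), site 27 (W/D), site 30 (S/A).
p = 4/32 = 0.125000.
d = −ln(1 − 0.125000) = −ln(0.875000) = 0.1335.

0.1335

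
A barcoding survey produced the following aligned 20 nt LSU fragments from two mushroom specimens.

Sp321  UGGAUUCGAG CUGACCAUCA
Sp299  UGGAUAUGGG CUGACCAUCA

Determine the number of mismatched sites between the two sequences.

Mismatches occur at site 6 (U↔A), site 7 (C↔U), site 9 (A↔G).
That gives 3 mismatches out of 20 aligned sites, so the Hamming distance is 3.

3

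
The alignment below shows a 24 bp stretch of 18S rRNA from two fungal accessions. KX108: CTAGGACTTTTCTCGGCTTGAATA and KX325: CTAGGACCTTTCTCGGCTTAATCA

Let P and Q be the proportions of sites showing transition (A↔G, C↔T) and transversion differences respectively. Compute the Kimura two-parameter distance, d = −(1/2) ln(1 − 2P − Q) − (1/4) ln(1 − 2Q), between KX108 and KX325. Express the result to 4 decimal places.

Differing sites — 8:T/C (Ti); 20:G/A (Ti); 22:A/T (Tv); 23:T/C (Ti).
Of the 4 differences, 3 transitions and 1 transversion over 24 sites: P = 3/24 = 0.125000, Q = 1/24 = 0.041667.
d = −0.5·ln(0.708333) − 0.25·ln(0.916666) = −0.5·(-0.344841) − 0.25·(-0.087012) = 0.1942.

0.1942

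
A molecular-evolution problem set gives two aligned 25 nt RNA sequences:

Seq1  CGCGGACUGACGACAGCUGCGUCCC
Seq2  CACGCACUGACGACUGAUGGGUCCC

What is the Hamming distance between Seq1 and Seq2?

5

Differing sites — 2:G/A; 5:G/C; 15:A/U; 17:C/A; 20:C/G.
That gives 5 mismatches out of 25 aligned sites, so the Hamming distance is 5.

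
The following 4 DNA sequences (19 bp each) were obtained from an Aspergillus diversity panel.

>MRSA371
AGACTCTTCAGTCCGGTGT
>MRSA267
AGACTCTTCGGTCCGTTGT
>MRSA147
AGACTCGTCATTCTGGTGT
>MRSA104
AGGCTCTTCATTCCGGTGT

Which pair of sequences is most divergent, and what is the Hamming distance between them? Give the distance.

5

Pairwise Hamming distances:
  MRSA371 vs MRSA267: 2
  MRSA371 vs MRSA147: 3
  MRSA371 vs MRSA104: 2
  MRSA267 vs MRSA147: 5
  MRSA267 vs MRSA104: 4
  MRSA147 vs MRSA104: 3
The largest is 5, between MRSA267 and MRSA147.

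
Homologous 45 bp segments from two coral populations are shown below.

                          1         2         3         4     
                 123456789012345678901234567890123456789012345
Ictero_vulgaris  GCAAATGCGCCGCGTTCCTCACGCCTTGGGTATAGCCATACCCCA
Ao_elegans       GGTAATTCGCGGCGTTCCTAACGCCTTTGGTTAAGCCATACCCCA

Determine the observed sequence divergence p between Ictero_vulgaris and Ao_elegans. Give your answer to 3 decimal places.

0.178

Differing sites — 2:C/G; 3:A/T; 7:G/T; 11:C/G; 20:C/A; 28:G/T; 32:A/T; 33:T/A.
There are 8 differences over 45 sites, so p = 8/45 = 0.178.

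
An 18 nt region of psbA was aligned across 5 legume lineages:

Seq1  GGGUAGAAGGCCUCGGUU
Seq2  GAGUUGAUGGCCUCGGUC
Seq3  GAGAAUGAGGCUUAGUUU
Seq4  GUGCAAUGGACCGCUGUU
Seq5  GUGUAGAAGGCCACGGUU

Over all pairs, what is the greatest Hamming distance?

11

Pairwise Hamming distances:
  Seq1 vs Seq2: 4
  Seq1 vs Seq3: 7
  Seq1 vs Seq4: 8
  Seq1 vs Seq5: 2
  Seq2 vs Seq3: 9
  Seq2 vs Seq4: 10
  Seq2 vs Seq5: 5
  Seq3 vs Seq4: 11
  Seq3 vs Seq5: 8
  Seq4 vs Seq5: 7
The largest is 11, between Seq3 and Seq4.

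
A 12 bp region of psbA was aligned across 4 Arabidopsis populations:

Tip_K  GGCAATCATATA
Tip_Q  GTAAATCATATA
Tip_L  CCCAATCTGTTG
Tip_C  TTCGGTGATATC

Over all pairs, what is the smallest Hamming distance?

2

Pairwise Hamming distances:
  Tip_K vs Tip_Q: 2
  Tip_K vs Tip_L: 6
  Tip_K vs Tip_C: 6
  Tip_Q vs Tip_L: 7
  Tip_Q vs Tip_C: 6
  Tip_L vs Tip_C: 9
The smallest is 2, between Tip_K and Tip_Q.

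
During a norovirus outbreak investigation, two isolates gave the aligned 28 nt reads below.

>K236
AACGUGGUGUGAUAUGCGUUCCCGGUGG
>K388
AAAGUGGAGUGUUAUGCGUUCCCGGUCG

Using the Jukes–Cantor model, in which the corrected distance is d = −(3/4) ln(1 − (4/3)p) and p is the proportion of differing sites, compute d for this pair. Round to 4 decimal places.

0.1585

The sequences differ at positions 3 (C/A), 8 (U/A), 12 (A/U), 27 (G/C).
p = 4/28 = 0.142857.
d = −0.75 · ln(1 − (4/3)·0.142857) = −0.75 · ln(0.809524) = −0.75 · (-0.211309) = 0.1585.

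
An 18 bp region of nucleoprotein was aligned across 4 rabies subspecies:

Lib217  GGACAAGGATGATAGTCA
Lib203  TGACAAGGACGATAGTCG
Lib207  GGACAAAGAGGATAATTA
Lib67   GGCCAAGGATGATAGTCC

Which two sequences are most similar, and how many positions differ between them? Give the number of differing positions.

Pairwise Hamming distances:
  Lib217 vs Lib203: 3
  Lib217 vs Lib207: 4
  Lib217 vs Lib67: 2
  Lib203 vs Lib207: 6
  Lib203 vs Lib67: 4
  Lib207 vs Lib67: 6
The smallest is 2, between Lib217 and Lib67.

2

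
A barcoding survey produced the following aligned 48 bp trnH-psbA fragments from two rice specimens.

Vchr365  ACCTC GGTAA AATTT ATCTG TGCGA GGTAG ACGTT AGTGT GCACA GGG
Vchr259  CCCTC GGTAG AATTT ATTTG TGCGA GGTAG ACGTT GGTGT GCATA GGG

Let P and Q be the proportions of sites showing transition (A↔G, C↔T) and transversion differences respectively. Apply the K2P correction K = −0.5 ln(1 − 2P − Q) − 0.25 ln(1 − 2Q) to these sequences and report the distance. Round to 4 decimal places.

0.1145

Mismatches occur at site 1 (A→C, transversion), site 10 (A→G, transition), site 18 (C→T, transition), site 36 (A→G, transition), site 44 (C→T, transition).
Of the 5 differences, 4 transitions and 1 transversion over 48 sites: P = 4/48 = 0.083333, Q = 1/48 = 0.020833.
d = −0.5·ln(0.812501) − 0.25·ln(0.958334) = −0.5·(-0.207638) − 0.25·(-0.042559) = 0.1145.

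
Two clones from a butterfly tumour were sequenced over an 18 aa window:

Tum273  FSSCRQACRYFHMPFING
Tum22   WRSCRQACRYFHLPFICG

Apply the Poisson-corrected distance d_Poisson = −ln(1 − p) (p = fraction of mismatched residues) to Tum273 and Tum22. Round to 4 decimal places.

0.2513

Mismatches occur at site 1 (F→W), site 2 (S→R), site 13 (M→L), site 17 (N→C).
p = 4/18 = 0.222222.
d = −ln(1 − 0.222222) = −ln(0.777778) = 0.2513.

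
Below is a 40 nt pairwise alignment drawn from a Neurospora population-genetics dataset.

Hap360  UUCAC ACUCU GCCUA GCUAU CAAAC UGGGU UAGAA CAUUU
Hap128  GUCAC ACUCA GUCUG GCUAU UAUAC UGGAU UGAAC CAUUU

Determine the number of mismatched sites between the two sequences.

Differing sites — 1:U/G; 10:U/A; 12:C/U; 15:A/G; 21:C/U; 23:A/U; 29:G/A; 32:A/G; 33:G/A; 35:A/C.
That gives 10 mismatches out of 40 aligned sites, so the Hamming distance is 10.

10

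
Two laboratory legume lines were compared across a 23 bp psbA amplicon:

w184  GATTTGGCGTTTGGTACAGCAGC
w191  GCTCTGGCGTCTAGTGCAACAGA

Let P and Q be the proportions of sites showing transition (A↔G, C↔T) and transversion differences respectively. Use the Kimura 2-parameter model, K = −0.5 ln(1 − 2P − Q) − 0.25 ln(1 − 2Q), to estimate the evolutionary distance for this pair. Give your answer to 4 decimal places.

0.4166

Differing sites — 2:A/C (Tv); 4:T/C (Ti); 11:T/C (Ti); 13:G/A (Ti); 16:A/G (Ti); 19:G/A (Ti); 23:C/A (Tv).
Of the 7 differences, 5 transitions and 2 transversions over 23 sites: P = 5/23 = 0.217391, Q = 2/23 = 0.086957.
d = −0.5·ln(0.478261) − 0.25·ln(0.826086) = −0.5·(-0.737599) − 0.25·(-0.191056) = 0.4166.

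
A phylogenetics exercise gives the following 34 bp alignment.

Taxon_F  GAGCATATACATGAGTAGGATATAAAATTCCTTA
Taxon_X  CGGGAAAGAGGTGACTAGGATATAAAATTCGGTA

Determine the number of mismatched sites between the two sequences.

The sequences differ at positions 1 (G/C), 2 (A/G), 4 (C/G), 6 (T/A), 8 (T/G), 10 (C/G), 11 (A/G), 15 (G/C), 31 (C/G), 32 (T/G).
That gives 10 mismatches out of 34 aligned sites, so the Hamming distance is 10.

10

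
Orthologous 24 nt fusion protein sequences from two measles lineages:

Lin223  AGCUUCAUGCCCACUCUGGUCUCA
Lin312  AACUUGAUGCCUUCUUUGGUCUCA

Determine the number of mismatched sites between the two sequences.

The sequences differ at positions 2 (G/A), 6 (C/G), 12 (C/U), 13 (A/U), 16 (C/U).
That gives 5 mismatches out of 24 aligned sites, so the Hamming distance is 5.

5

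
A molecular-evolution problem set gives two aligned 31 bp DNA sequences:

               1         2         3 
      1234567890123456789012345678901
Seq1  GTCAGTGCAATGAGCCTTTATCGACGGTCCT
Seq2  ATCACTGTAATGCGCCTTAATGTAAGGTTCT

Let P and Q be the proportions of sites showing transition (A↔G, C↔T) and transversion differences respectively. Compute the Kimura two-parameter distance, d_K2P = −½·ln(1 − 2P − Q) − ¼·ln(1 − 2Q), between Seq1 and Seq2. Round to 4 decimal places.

Mismatches occur at site 1 (G/A, transition), site 5 (G/C, transversion), site 8 (C/T, transition), site 13 (A/C, transversion), site 19 (T/A, transversion), site 22 (C/G, transversion), site 23 (G/T, transversion), site 25 (C/A, transversion), site 29 (C/T, transition).
Of the 9 differences, 3 transitions and 6 transversions over 31 sites: P = 3/31 = 0.096774, Q = 6/31 = 0.193548.
d = −0.5·ln(0.612904) − 0.25·ln(0.612904) = −0.5·(-0.489547) − 0.25·(-0.489547) = 0.3672.

0.3672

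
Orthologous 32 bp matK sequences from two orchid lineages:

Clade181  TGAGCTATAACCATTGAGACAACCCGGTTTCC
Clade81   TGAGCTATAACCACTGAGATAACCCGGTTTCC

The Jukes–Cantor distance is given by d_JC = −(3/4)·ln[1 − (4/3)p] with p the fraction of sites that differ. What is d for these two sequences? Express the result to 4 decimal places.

Mismatches occur at site 14 (T↔C), site 20 (C↔T).
p = 2/32 = 0.062500.
d = −0.75 · ln(1 − (4/3)·0.062500) = −0.75 · ln(0.916667) = −0.75 · (-0.087011) = 0.0653.

0.0653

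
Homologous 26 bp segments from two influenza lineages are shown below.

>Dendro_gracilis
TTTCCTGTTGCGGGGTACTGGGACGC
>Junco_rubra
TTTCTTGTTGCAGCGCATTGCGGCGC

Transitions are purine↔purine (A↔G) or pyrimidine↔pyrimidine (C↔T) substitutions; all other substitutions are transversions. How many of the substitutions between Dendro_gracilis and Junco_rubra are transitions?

Differing sites — 5:C/T (Ti); 12:G/A (Ti); 14:G/C (Tv); 16:T/C (Ti); 18:C/T (Ti); 21:G/C (Tv); 23:A/G (Ti).
Of the 7 differences, 5 transitions and 2 transversions, so the answer is 5.

5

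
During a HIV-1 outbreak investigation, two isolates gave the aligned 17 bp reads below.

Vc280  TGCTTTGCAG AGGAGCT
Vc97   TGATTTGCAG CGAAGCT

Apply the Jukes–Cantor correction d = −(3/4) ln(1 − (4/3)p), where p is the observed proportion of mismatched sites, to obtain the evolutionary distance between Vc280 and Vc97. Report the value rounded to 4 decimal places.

Mismatches occur at site 3 (C→A), site 11 (A→C), site 13 (G→A).
p = 3/17 = 0.176471.
d = −0.75 · ln(1 − (4/3)·0.176471) = −0.75 · ln(0.764705) = −0.75 · (-0.268265) = 0.2012.

0.2012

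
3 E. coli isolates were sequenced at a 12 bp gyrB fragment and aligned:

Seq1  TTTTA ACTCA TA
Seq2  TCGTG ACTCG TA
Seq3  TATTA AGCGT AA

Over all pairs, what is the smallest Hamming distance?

Pairwise Hamming distances:
  Seq1 vs Seq2: 4
  Seq1 vs Seq3: 6
  Seq2 vs Seq3: 8
The smallest is 4, between Seq1 and Seq2.

4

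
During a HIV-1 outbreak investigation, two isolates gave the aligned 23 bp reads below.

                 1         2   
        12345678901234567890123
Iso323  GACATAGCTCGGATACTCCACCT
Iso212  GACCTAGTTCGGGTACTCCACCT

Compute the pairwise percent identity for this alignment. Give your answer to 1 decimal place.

The sequences differ at positions 4 (A/C), 8 (C/T), 13 (A/G).
20 of the 23 sites match, so the percent identity is 20/23 × 100 = 87.0%.

87.0%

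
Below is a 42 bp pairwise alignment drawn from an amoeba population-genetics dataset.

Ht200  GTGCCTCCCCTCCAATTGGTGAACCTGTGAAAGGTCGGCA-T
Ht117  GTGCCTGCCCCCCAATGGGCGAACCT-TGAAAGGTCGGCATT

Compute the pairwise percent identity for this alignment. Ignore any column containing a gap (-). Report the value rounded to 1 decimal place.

90.0%

Excluding the 2 gap columns leaves 40 comparable sites.
Differing sites — 7:C/G; 11:T/C; 17:T/G; 20:T/C.
36 of the 40 comparable sites match, so the percent identity is 36/40 × 100 = 90.0%.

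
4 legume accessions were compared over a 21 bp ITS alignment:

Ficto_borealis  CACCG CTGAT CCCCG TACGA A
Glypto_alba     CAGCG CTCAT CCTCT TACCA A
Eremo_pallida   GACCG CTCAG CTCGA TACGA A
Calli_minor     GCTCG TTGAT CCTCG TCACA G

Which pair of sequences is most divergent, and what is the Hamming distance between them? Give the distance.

Pairwise Hamming distances:
  Ficto_borealis vs Glypto_alba: 5
  Ficto_borealis vs Eremo_pallida: 6
  Ficto_borealis vs Calli_minor: 9
  Glypto_alba vs Eremo_pallida: 8
  Glypto_alba vs Calli_minor: 9
  Eremo_pallida vs Calli_minor: 13
The largest is 13, between Eremo_pallida and Calli_minor.

13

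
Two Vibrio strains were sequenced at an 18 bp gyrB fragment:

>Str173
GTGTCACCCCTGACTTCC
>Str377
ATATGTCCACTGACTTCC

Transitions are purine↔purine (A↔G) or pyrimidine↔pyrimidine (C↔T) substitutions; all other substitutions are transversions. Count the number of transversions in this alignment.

Differing sites — 1:G/A (Ti); 3:G/A (Ti); 5:C/G (Tv); 6:A/T (Tv); 9:C/A (Tv).
Of the 5 differences, 2 transitions and 3 transversions, so the answer is 3.

3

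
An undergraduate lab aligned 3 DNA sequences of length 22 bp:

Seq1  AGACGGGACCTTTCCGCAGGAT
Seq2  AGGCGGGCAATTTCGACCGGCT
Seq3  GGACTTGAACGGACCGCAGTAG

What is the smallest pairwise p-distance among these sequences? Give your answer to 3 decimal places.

Pairwise Hamming distances:
  Seq1 vs Seq2: 8
  Seq1 vs Seq3: 9
  Seq2 vs Seq3: 15
The smallest is 8 mismatches, between Seq1 and Seq2; p = 8/22 = 0.364.

0.364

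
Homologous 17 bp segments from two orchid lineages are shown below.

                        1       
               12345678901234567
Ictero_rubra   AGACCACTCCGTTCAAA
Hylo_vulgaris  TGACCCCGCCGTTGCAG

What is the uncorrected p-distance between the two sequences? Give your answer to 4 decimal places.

0.3529

The sequences differ at positions 1 (A/T), 6 (A/C), 8 (T/G), 14 (C/G), 15 (A/C), 17 (A/G).
There are 6 differences over 17 sites, so p = 6/17 = 0.3529.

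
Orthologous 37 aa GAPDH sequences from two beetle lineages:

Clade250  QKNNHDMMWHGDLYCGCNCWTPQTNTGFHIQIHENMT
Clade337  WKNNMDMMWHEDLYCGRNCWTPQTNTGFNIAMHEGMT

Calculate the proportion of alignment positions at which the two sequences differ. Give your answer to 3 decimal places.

Differing sites — 1:Q/W; 5:H/M; 11:G/E; 17:C/R; 29:H/N; 31:Q/A; 32:I/M; 35:N/G.
There are 8 differences over 37 sites, so p = 8/37 = 0.216.

0.216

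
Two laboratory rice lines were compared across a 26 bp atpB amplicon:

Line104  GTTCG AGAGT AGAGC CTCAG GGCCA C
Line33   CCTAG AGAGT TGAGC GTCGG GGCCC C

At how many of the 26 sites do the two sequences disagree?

The sequences differ at positions 1 (G/C), 2 (T/C), 4 (C/A), 11 (A/T), 16 (C/G), 19 (A/G), 25 (A/C).
That gives 7 mismatches out of 26 aligned sites, so the Hamming distance is 7.

7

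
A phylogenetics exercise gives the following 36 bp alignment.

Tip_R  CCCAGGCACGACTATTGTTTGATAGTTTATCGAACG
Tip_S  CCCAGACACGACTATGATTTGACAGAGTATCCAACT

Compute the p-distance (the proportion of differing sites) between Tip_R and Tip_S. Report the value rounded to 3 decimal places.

Mismatches occur at site 6 (G→A), site 16 (T→G), site 17 (G→A), site 23 (T→C), site 26 (T→A), site 27 (T→G), site 32 (G→C), site 36 (G→T).
There are 8 differences over 36 sites, so p = 8/36 = 0.222.

0.222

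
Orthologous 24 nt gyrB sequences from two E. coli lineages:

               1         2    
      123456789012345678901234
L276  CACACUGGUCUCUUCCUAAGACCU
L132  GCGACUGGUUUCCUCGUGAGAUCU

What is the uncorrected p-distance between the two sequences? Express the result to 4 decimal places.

0.3333

Differing sites — 1:C/G; 2:A/C; 3:C/G; 10:C/U; 13:U/C; 16:C/G; 18:A/G; 22:C/U.
There are 8 differences over 24 sites, so p = 8/24 = 0.3333.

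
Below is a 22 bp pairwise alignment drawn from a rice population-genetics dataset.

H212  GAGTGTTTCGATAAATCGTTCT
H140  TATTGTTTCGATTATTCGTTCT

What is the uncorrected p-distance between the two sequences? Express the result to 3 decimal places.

Mismatches occur at site 1 (G↔T), site 3 (G↔T), site 13 (A↔T), site 15 (A↔T).
There are 4 differences over 22 sites, so p = 4/22 = 0.182.

0.182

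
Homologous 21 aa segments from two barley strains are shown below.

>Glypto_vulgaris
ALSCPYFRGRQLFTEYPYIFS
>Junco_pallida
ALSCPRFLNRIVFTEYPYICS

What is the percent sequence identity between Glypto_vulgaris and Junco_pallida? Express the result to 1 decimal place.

Differing sites — 6:Y/R; 8:R/L; 9:G/N; 11:Q/I; 12:L/V; 20:F/C.
15 of the 21 sites match, so the percent identity is 15/21 × 100 = 71.4%.

71.4%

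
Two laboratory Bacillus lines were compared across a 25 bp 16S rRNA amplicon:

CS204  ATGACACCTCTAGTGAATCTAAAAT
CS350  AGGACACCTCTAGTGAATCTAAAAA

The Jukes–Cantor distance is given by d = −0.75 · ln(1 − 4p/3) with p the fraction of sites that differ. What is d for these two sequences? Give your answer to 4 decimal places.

Mismatches occur at site 2 (T↔G), site 25 (T↔A).
p = 2/25 = 0.080000.
d = −0.75 · ln(1 − (4/3)·0.080000) = −0.75 · ln(0.893333) = −0.75 · (-0.112796) = 0.0846.

0.0846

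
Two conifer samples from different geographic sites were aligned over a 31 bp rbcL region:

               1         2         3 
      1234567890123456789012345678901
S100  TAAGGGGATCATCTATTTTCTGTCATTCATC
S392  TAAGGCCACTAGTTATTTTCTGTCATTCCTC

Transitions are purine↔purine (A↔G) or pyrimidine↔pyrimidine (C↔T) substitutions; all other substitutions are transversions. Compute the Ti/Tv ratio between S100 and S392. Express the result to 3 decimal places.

Mismatches occur at site 6 (G/C, transversion), site 7 (G/C, transversion), site 9 (T/C, transition), site 10 (C/T, transition), site 12 (T/G, transversion), site 13 (C/T, transition), site 29 (A/C, transversion).
Of the 7 differences, 3 transitions and 4 transversions, so Ti/Tv = 3/4 = 0.750.

0.750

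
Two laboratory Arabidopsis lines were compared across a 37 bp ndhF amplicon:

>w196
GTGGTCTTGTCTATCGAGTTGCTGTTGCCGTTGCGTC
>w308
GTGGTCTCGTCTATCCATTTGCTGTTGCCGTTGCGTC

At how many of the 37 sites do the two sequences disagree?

3

Differing sites — 8:T/C; 16:G/C; 18:G/T.
That gives 3 mismatches out of 37 aligned sites, so the Hamming distance is 3.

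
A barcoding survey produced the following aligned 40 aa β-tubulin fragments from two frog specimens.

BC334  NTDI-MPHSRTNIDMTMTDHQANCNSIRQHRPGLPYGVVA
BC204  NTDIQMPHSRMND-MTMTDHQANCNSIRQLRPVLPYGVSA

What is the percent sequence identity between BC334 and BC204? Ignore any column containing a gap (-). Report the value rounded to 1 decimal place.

86.8%

Excluding the 2 gap columns leaves 38 comparable sites.
The sequences differ at positions 11 (T/M), 13 (I/D), 30 (H/L), 33 (G/V), 39 (V/S).
33 of the 38 comparable sites match, so the percent identity is 33/38 × 100 = 86.8%.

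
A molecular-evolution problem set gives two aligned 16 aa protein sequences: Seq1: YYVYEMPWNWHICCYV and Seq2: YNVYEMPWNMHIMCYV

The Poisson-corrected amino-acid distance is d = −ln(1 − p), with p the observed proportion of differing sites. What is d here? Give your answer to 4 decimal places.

0.2076

Differing sites — 2:Y/N; 10:W/M; 13:C/M.
p = 3/16 = 0.187500.
d = −ln(1 − 0.187500) = −ln(0.812500) = 0.2076.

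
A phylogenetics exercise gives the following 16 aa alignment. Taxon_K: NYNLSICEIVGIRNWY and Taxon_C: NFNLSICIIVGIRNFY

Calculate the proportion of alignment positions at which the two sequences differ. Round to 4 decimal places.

Differing sites — 2:Y/F; 8:E/I; 15:W/F.
There are 3 differences over 16 sites, so p = 3/16 = 0.1875.

0.1875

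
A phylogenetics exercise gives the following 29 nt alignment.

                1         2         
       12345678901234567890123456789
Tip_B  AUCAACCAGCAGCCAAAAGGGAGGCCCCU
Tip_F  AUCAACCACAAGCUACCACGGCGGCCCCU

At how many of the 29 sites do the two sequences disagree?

7

The sequences differ at positions 9 (G/C), 10 (C/A), 14 (C/U), 16 (A/C), 17 (A/C), 19 (G/C), 22 (A/C).
That gives 7 mismatches out of 29 aligned sites, so the Hamming distance is 7.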